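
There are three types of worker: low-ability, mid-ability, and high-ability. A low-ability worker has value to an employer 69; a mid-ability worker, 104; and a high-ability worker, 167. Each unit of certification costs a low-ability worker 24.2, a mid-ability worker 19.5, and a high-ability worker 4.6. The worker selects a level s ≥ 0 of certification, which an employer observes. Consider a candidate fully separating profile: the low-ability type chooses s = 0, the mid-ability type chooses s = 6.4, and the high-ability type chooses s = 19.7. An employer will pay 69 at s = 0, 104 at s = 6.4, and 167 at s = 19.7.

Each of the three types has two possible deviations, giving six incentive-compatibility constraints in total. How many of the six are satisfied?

5

Low-ability (own payoff 69): to s=6.4 gives 104 − 24.2×6.4 = -50.88 → no gain ✓; to s=19.7 gives 167 − 24.2×19.7 = -309.74 → no gain ✓.
High-ability (own payoff 167 − 4.6×19.7 = 76.38): to s=0 gives 69 → no gain ✓; to s=6.4 gives 104 − 4.6×6.4 = 74.56 → no gain ✓.
Mid-ability (own payoff 104 − 19.5×6.4 = -20.8): to s=0 gives 69 → profitable ✗; to s=19.7 gives 167 − 19.5×19.7 = -217.15 → no gain ✓.
5 of the 6 constraints hold; not an equilibrium.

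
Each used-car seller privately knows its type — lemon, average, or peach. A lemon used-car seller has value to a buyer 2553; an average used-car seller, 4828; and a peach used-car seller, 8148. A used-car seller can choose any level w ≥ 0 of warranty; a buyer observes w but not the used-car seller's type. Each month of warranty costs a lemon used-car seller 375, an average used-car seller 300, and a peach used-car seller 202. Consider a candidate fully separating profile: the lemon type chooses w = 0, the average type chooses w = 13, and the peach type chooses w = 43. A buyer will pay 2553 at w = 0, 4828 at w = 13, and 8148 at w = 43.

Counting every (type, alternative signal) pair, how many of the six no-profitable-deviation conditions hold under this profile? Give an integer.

Peach (own payoff 8148 − 202×43 = -538): to w=0 gives 2553 → profitable ✗; to w=13 gives 4828 − 202×13 = 2202 → profitable ✗.
Average (own payoff 4828 − 300×13 = 928): to w=0 gives 2553 → profitable ✗; to w=43 gives 8148 − 300×43 = -4752 → no gain ✓.
Lemon (own payoff 2553): to w=13 gives 4828 − 375×13 = -47 → no gain ✓; to w=43 gives 8148 − 375×43 = -7977 → no gain ✓.
3 of the 6 constraints hold; not an equilibrium.

3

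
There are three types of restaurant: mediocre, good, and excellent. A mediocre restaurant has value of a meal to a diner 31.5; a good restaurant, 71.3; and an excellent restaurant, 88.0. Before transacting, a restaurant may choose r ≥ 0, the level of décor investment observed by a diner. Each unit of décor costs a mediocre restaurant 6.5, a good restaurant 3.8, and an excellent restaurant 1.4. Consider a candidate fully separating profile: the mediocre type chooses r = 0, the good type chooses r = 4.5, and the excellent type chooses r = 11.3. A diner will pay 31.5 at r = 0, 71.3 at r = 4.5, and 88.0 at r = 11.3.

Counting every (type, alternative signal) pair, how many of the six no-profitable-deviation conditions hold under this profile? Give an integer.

Mediocre (own payoff 31.5): to r=4.5 gives 71.3 − 6.5×4.5 = 42.05 → profitable ✗; to r=11.3 gives 88.0 − 6.5×11.3 = 14.55 → no gain ✓.
Excellent (own payoff 88.0 − 1.4×11.3 = 72.18): to r=0 gives 31.5 → no gain ✓; to r=4.5 gives 71.3 − 1.4×4.5 = 65 → no gain ✓.
Good (own payoff 71.3 − 3.8×4.5 = 54.2): to r=0 gives 31.5 → no gain ✓; to r=11.3 gives 88.0 − 3.8×11.3 = 45.06 → no gain ✓.
5 of the 6 constraints hold; not an equilibrium.

5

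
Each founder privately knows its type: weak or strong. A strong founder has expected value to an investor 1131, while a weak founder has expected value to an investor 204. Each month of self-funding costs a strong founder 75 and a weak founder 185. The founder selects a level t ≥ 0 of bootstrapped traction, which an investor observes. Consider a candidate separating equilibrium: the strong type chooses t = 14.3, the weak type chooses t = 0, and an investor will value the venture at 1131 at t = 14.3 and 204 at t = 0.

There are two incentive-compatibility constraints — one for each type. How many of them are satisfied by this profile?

Strong type: signal → 1131 − 75 × 14.3 = 58.5; deviate to 0 → 204. IC fails (58.5 < 204).
Weak type: stay at 0 → 204; mimic → 1131 − 185 × 14.3 = -1514.5. IC holds (204 ≥ -1514.5).
1 of 2 constraints hold, so this profile is not an equilibrium.

1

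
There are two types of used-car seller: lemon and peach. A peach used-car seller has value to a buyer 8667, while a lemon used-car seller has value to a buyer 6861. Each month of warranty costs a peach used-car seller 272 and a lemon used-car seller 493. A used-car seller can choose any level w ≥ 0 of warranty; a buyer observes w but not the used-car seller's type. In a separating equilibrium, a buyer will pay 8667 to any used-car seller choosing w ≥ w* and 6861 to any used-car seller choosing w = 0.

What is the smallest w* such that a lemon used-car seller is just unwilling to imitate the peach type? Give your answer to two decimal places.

3.66

A lemon used-car seller choosing w = 0 receives 6861.
Imitating at w* instead would pay 8667 at cost 493·w*, netting 8667 − 493·w*.
Indifference: 6861 = 8667 − 493·w*, so w* = (8667 − 6861) / 493 ≈ 3.66.
This is the lemon type's binding incentive-compatibility constraint; any w ≥ 3.66 sustains separation on that side.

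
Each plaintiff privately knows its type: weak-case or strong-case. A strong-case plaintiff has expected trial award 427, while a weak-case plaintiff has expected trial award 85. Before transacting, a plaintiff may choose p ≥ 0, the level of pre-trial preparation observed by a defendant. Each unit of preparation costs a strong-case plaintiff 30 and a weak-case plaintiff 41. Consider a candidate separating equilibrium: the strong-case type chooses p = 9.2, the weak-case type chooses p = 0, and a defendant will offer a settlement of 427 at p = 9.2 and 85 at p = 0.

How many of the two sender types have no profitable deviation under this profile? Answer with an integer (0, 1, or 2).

2

Strong-case type: signal → 427 − 30 × 9.2 = 151; deviate to 0 → 85. IC holds (151 ≥ 85).
Weak-case type: stay at 0 → 85; mimic → 427 − 41 × 9.2 = 49.8. IC holds (85 ≥ 49.8).
2 of 2 constraints hold, so this is a separating equilibrium.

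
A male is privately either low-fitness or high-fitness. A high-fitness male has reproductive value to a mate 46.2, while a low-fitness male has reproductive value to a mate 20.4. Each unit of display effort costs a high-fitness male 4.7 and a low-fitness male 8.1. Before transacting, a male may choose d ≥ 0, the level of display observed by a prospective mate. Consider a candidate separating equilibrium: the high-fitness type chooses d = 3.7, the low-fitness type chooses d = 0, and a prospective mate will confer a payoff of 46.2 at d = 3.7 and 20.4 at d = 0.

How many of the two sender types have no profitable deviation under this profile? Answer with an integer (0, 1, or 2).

2

High-fitness type: signal → 46.2 − 4.7 × 3.7 = 28.81; deviate to 0 → 20.4. IC holds (28.81 ≥ 20.4).
Low-fitness type: stay at 0 → 20.4; mimic → 46.2 − 8.1 × 3.7 = 16.23. IC holds (20.4 ≥ 16.23).
2 of 2 constraints hold, so this is a separating equilibrium.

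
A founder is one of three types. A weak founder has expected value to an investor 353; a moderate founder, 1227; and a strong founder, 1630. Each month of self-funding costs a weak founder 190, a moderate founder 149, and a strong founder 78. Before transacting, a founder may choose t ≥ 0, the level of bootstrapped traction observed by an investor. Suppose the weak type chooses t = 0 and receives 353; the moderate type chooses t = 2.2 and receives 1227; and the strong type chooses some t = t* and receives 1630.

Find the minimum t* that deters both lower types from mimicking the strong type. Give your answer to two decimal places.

6.72

Weak type (on-path payoff 353) won't mimic when 353 ≥ 1630 − 190·t*, i.e. t* ≥ 6.72.
Moderate type (on-path payoff 1227 − 149×2.2 = 899.2) won't mimic when 899.2 ≥ 1630 − 149·t*, i.e. t* ≥ 4.90.
Both must hold, so t* = max(6.72, 4.90) = 6.72. The weak type's constraint binds.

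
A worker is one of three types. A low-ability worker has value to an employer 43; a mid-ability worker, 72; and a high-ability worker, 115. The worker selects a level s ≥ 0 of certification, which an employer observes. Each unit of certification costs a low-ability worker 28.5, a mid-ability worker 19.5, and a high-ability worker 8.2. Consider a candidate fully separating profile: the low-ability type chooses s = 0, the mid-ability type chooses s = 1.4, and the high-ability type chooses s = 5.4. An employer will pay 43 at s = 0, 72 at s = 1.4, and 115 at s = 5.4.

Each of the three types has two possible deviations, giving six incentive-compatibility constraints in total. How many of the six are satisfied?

Low-ability (own payoff 43): to s=1.4 gives 72 − 28.5×1.4 = 32.1 → no gain ✓; to s=5.4 gives 115 − 28.5×5.4 = -38.9 → no gain ✓.
High-ability (own payoff 115 − 8.2×5.4 = 70.72): to s=0 gives 43 → no gain ✓; to s=1.4 gives 72 − 8.2×1.4 = 60.52 → no gain ✓.
Mid-ability (own payoff 72 − 19.5×1.4 = 44.7): to s=0 gives 43 → no gain ✓; to s=5.4 gives 115 − 19.5×5.4 = 9.7 → no gain ✓.
6 of the 6 constraints hold; this profile is a separating equilibrium.

6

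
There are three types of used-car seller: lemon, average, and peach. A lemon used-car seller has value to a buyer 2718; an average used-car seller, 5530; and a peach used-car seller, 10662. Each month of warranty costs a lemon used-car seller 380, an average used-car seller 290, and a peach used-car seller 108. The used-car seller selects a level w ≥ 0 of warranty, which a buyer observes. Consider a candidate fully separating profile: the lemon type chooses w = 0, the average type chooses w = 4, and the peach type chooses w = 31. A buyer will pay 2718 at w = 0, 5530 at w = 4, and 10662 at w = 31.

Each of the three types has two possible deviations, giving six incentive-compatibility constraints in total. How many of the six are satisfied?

5

Peach (own payoff 10662 − 108×31 = 7314): to w=0 gives 2718 → no gain ✓; to w=4 gives 5530 − 108×4 = 5098 → no gain ✓.
Lemon (own payoff 2718): to w=4 gives 5530 − 380×4 = 4010 → profitable ✗; to w=31 gives 10662 − 380×31 = -1118 → no gain ✓.
Average (own payoff 5530 − 290×4 = 4370): to w=0 gives 2718 → no gain ✓; to w=31 gives 10662 − 290×31 = 1672 → no gain ✓.
5 of the 6 constraints hold; not an equilibrium.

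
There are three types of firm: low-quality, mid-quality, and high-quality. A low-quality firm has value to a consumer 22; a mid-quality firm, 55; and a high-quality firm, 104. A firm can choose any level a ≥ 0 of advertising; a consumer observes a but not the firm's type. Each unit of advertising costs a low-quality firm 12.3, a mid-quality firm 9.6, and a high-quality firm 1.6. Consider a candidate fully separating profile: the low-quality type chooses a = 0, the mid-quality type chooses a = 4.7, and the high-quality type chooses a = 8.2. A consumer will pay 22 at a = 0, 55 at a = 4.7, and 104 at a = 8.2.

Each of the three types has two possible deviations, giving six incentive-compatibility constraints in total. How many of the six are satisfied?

4

High-quality (own payoff 104 − 1.6×8.2 = 90.88): to a=0 gives 22 → no gain ✓; to a=4.7 gives 55 − 1.6×4.7 = 47.48 → no gain ✓.
Low-quality (own payoff 22): to a=4.7 gives 55 − 12.3×4.7 = -2.81 → no gain ✓; to a=8.2 gives 104 − 12.3×8.2 = 3.14 → no gain ✓.
Mid-quality (own payoff 55 − 9.6×4.7 = 9.88): to a=0 gives 22 → profitable ✗; to a=8.2 gives 104 − 9.6×8.2 = 25.28 → profitable ✗.
4 of the 6 constraints hold; not an equilibrium.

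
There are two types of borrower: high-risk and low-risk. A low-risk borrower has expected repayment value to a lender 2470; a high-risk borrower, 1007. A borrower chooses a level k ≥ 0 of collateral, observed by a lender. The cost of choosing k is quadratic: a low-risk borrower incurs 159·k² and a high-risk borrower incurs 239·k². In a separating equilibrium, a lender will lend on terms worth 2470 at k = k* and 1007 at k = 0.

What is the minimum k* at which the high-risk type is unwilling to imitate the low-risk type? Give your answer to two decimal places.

The high-risk type at k = 0 receives 1007; imitating at k* yields 2470 − 239·k*².
Indifference: 1007 = 2470 − 239·k*², so k*² = (2470 − 1007) / 239 ≈ 6.1213.
k* = √6.1213 ≈ 2.47.

2.47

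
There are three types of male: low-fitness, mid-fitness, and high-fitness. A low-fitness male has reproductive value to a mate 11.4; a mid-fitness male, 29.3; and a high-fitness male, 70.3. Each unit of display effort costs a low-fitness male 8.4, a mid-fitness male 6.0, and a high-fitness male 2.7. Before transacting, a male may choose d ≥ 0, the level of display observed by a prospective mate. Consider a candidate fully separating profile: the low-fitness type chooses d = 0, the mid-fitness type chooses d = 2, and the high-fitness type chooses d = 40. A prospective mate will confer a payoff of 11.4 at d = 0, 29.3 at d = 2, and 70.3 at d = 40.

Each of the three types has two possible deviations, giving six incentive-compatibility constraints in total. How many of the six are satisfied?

3

High-fitness (own payoff 70.3 − 2.7×40 = -37.7): to d=0 gives 11.4 → profitable ✗; to d=2 gives 29.3 − 2.7×2 = 23.9 → profitable ✗.
Mid-fitness (own payoff 29.3 − 6.0×2 = 17.3): to d=0 gives 11.4 → no gain ✓; to d=40 gives 70.3 − 6.0×40 = -169.7 → no gain ✓.
Low-fitness (own payoff 11.4): to d=2 gives 29.3 − 8.4×2 = 12.5 → profitable ✗; to d=40 gives 70.3 − 8.4×40 = -265.7 → no gain ✓.
3 of the 6 constraints hold; not an equilibrium.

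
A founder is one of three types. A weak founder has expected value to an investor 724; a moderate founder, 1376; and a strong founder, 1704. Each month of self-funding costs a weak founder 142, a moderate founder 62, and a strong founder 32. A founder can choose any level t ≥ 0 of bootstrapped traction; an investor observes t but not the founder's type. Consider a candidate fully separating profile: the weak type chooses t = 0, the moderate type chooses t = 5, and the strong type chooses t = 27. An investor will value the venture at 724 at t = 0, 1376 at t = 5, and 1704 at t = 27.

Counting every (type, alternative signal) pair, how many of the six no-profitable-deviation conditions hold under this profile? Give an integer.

5

Strong (own payoff 1704 − 32×27 = 840): to t=0 gives 724 → no gain ✓; to t=5 gives 1376 − 32×5 = 1216 → profitable ✗.
Moderate (own payoff 1376 − 62×5 = 1066): to t=0 gives 724 → no gain ✓; to t=27 gives 1704 − 62×27 = 30 → no gain ✓.
Weak (own payoff 724): to t=5 gives 1376 − 142×5 = 666 → no gain ✓; to t=27 gives 1704 − 142×27 = -2130 → no gain ✓.
5 of the 6 constraints hold; not an equilibrium.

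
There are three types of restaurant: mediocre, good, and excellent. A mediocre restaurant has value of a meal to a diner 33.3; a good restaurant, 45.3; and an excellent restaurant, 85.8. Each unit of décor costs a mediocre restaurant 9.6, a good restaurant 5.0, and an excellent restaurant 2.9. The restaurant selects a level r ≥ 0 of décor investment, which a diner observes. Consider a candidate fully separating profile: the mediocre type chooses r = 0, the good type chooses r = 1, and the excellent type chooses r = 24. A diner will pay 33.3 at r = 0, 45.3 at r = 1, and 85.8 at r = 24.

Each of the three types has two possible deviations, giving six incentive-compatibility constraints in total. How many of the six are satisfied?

Excellent (own payoff 85.8 − 2.9×24 = 16.2): to r=0 gives 33.3 → profitable ✗; to r=1 gives 45.3 − 2.9×1 = 42.4 → profitable ✗.
Mediocre (own payoff 33.3): to r=1 gives 45.3 − 9.6×1 = 35.7 → profitable ✗; to r=24 gives 85.8 − 9.6×24 = -144.6 → no gain ✓.
Good (own payoff 45.3 − 5.0×1 = 40.3): to r=0 gives 33.3 → no gain ✓; to r=24 gives 85.8 − 5.0×24 = -34.2 → no gain ✓.
3 of the 6 constraints hold; not an equilibrium.

3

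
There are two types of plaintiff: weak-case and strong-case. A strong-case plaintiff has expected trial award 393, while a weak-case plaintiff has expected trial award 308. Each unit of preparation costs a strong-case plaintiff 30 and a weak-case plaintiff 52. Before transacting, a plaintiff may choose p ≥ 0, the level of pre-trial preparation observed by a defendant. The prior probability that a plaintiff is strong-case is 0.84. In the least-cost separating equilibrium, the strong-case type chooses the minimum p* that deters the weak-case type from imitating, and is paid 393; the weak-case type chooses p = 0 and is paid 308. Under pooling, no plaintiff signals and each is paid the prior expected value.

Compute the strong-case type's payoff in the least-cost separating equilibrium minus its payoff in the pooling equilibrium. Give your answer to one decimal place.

-35.4

Least-cost separating signal: p* solves 308 = 393 − 52·p*, so p* = (393 − 308)/52 ≈ 1.6346.
Strong-case type's separating payoff: 393 − 30 × p* = 393 − 30 × (393 − 308)/52 = 393 − 2550/52 ≈ 343.962.
Pooling payoff: 0.84 × 393 + 0.16 × 308 = 379.4.
Difference: 343.962 − 379.4 = -35.438, i.e. -35.4 to one decimal place.
The strong-case type would prefer the pooling outcome.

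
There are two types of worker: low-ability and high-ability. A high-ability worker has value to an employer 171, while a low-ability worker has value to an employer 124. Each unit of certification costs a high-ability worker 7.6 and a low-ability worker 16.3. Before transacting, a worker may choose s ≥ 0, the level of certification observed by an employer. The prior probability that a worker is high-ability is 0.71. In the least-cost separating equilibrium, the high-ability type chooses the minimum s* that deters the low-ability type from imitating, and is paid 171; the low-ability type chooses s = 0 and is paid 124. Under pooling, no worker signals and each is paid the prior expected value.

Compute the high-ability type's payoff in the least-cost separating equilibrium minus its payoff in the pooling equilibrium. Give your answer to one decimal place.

-8.3

Least-cost separating signal: s* solves 124 = 171 − 16.3·s*, so s* = (171 − 124)/16.3 ≈ 2.8834.
High-ability type's separating payoff: 171 − 7.6 × s* = 171 − 7.6 × (171 − 124)/16.3 = 171 − 357.2/16.3 ≈ 149.086.
Pooling payoff: 0.71 × 171 + 0.29 × 124 = 157.37.
Difference: 149.086 − 157.37 = -8.284, i.e. -8.3 to one decimal place.
The high-ability type would prefer the pooling outcome.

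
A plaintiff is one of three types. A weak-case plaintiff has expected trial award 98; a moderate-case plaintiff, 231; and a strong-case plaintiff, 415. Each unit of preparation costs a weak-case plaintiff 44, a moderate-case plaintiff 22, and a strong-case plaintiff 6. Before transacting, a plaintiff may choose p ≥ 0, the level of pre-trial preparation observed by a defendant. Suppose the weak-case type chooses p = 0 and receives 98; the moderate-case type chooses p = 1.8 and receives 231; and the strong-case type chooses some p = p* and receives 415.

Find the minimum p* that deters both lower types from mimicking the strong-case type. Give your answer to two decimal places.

Weak-case type (on-path payoff 98) won't mimic when 98 ≥ 415 − 44·p*, i.e. p* ≥ 7.20.
Moderate-case type (on-path payoff 231 − 22×1.8 = 191.4) won't mimic when 191.4 ≥ 415 − 22·p*, i.e. p* ≥ 10.16.
Both must hold, so p* = max(7.20, 10.16) = 10.16. The moderate-case type's constraint binds.

10.16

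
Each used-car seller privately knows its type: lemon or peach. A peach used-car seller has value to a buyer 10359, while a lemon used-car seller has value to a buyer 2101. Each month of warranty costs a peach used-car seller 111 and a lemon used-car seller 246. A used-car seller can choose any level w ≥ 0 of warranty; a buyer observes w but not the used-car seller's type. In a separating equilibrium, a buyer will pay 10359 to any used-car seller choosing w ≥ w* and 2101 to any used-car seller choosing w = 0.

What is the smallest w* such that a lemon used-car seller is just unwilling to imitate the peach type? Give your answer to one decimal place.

A lemon used-car seller choosing w = 0 receives 2101.
Imitating at w* instead would pay 10359 at cost 246·w*, netting 10359 − 246·w*.
Indifference: 2101 = 10359 − 246·w*, so w* = (10359 − 2101) / 246 ≈ 33.6.
This is the lemon type's binding incentive-compatibility constraint; any w ≥ 33.6 sustains separation on that side.

33.6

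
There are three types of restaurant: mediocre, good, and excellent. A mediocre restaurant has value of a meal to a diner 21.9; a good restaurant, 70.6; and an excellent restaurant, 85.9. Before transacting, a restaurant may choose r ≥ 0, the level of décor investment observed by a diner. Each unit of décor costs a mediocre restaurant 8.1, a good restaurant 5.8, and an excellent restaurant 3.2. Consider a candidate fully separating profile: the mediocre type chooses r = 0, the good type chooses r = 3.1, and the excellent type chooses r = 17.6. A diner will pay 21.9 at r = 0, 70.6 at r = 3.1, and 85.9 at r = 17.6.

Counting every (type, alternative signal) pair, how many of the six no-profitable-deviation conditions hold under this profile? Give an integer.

4

Good (own payoff 70.6 − 5.8×3.1 = 52.62): to r=0 gives 21.9 → no gain ✓; to r=17.6 gives 85.9 − 5.8×17.6 = -16.18 → no gain ✓.
Mediocre (own payoff 21.9): to r=3.1 gives 70.6 − 8.1×3.1 = 45.49 → profitable ✗; to r=17.6 gives 85.9 − 8.1×17.6 = -56.66 → no gain ✓.
Excellent (own payoff 85.9 − 3.2×17.6 = 29.58): to r=0 gives 21.9 → no gain ✓; to r=3.1 gives 70.6 − 3.2×3.1 = 60.68 → profitable ✗.
4 of the 6 constraints hold; not an equilibrium.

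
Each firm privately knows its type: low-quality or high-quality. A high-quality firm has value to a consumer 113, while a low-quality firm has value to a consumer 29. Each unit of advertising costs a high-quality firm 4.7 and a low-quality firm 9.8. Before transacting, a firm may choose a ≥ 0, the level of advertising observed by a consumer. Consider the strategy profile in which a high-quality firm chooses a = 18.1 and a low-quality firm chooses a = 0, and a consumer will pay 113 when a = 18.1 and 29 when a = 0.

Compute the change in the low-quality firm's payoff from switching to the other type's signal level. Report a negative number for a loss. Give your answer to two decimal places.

-93.38

Playing a = 0 the low-quality firm receives 29.
Deviating to a = 18.1 brings payment 113 at cost 9.8 × 18.1 = 177.38, netting -64.38.
Gain from deviating: -64.38 − 29 = -93.38.
The gain is negative, so the low-quality type's incentive-compatibility constraint is satisfied.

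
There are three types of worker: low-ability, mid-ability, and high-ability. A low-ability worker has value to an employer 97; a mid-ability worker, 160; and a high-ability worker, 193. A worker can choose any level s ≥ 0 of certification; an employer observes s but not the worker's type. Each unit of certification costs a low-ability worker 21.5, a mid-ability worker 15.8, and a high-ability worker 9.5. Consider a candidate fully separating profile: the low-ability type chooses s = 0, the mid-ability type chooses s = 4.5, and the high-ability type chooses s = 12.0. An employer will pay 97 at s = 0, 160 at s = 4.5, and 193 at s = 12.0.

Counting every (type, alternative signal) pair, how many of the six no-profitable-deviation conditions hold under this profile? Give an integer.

High-ability (own payoff 193 − 9.5×12.0 = 79): to s=0 gives 97 → profitable ✗; to s=4.5 gives 160 − 9.5×4.5 = 117.25 → profitable ✗.
Mid-ability (own payoff 160 − 15.8×4.5 = 88.9): to s=0 gives 97 → profitable ✗; to s=12.0 gives 193 − 15.8×12.0 = 3.4 → no gain ✓.
Low-ability (own payoff 97): to s=4.5 gives 160 − 21.5×4.5 = 63.25 → no gain ✓; to s=12.0 gives 193 − 21.5×12.0 = -65 → no gain ✓.
3 of the 6 constraints hold; not an equilibrium.

3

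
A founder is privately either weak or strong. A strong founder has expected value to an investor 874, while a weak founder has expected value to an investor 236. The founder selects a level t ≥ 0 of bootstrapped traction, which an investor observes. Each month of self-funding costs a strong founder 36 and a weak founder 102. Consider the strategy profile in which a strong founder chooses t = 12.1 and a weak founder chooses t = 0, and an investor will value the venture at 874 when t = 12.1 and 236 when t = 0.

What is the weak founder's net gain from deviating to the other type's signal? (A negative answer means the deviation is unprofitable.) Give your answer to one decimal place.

-596.2

Playing t = 0 the weak founder receives 236.
Deviating to t = 12.1 brings payment 874 at cost 102 × 12.1 = 1234.2, netting -360.2.
Gain from deviating: -360.2 − 236 = -596.2.
The gain is negative, so the weak type's incentive-compatibility constraint is satisfied.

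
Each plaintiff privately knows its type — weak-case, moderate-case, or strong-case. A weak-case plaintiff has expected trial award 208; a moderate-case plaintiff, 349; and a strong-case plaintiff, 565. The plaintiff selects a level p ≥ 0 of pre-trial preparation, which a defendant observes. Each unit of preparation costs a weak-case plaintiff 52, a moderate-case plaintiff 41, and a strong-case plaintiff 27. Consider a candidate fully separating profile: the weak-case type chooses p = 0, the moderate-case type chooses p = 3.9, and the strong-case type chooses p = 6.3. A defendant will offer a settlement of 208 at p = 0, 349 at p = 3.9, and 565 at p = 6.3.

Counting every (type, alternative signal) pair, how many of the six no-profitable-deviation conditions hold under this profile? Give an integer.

3

Moderate-case (own payoff 349 − 41×3.9 = 189.1): to p=0 gives 208 → profitable ✗; to p=6.3 gives 565 − 41×6.3 = 306.7 → profitable ✗.
Strong-case (own payoff 565 − 27×6.3 = 394.9): to p=0 gives 208 → no gain ✓; to p=3.9 gives 349 − 27×3.9 = 243.7 → no gain ✓.
Weak-case (own payoff 208): to p=3.9 gives 349 − 52×3.9 = 146.2 → no gain ✓; to p=6.3 gives 565 − 52×6.3 = 237.4 → profitable ✗.
3 of the 6 constraints hold; not an equilibrium.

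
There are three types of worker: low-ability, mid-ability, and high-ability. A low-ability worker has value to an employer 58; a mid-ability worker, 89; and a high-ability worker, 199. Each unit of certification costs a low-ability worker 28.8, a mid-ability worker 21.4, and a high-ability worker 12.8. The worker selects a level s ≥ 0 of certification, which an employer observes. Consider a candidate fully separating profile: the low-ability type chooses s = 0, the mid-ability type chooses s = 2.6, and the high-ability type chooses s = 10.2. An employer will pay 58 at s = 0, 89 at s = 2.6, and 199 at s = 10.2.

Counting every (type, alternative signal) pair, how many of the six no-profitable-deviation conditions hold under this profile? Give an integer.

Mid-ability (own payoff 89 − 21.4×2.6 = 33.36): to s=0 gives 58 → profitable ✗; to s=10.2 gives 199 − 21.4×10.2 = -19.28 → no gain ✓.
High-ability (own payoff 199 − 12.8×10.2 = 68.44): to s=0 gives 58 → no gain ✓; to s=2.6 gives 89 − 12.8×2.6 = 55.72 → no gain ✓.
Low-ability (own payoff 58): to s=2.6 gives 89 − 28.8×2.6 = 14.12 → no gain ✓; to s=10.2 gives 199 − 28.8×10.2 = -94.76 → no gain ✓.
5 of the 6 constraints hold; not an equilibrium.

5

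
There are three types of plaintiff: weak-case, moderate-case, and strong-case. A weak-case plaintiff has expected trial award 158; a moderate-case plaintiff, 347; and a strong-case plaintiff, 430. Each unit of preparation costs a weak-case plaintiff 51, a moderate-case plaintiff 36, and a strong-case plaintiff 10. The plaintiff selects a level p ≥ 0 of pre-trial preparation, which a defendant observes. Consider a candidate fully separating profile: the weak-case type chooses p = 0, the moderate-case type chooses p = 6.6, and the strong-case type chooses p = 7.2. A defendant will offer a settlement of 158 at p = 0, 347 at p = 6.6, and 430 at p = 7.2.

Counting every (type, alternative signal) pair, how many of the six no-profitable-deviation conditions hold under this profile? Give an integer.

Strong-case (own payoff 430 − 10×7.2 = 358): to p=0 gives 158 → no gain ✓; to p=6.6 gives 347 − 10×6.6 = 281 → no gain ✓.
Moderate-case (own payoff 347 − 36×6.6 = 109.4): to p=0 gives 158 → profitable ✗; to p=7.2 gives 430 − 36×7.2 = 170.8 → profitable ✗.
Weak-case (own payoff 158): to p=6.6 gives 347 − 51×6.6 = 10.4 → no gain ✓; to p=7.2 gives 430 − 51×7.2 = 62.8 → no gain ✓.
4 of the 6 constraints hold; not an equilibrium.

4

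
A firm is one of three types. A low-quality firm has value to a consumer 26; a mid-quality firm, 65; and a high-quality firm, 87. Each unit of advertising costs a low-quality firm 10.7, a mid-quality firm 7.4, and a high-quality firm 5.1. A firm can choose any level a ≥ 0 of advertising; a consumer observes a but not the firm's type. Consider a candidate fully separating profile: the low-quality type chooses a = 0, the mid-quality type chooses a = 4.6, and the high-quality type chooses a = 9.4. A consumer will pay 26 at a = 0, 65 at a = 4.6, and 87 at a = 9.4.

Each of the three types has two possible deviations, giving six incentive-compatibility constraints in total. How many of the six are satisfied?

High-quality (own payoff 87 − 5.1×9.4 = 39.06): to a=0 gives 26 → no gain ✓; to a=4.6 gives 65 − 5.1×4.6 = 41.54 → profitable ✗.
Low-quality (own payoff 26): to a=4.6 gives 65 − 10.7×4.6 = 15.78 → no gain ✓; to a=9.4 gives 87 − 10.7×9.4 = -13.58 → no gain ✓.
Mid-quality (own payoff 65 − 7.4×4.6 = 30.96): to a=0 gives 26 → no gain ✓; to a=9.4 gives 87 − 7.4×9.4 = 17.44 → no gain ✓.
5 of the 6 constraints hold; not an equilibrium.

5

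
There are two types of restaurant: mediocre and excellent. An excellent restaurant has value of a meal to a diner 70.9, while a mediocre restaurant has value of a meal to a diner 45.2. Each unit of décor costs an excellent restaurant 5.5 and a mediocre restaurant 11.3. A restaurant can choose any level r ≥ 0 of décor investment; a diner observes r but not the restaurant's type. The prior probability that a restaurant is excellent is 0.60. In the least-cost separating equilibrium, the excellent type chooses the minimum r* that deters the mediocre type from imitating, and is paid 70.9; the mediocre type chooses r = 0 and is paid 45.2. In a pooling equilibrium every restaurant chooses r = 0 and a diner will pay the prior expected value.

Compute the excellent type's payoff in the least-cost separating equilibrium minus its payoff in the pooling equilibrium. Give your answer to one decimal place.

-2.2

Least-cost separating signal: r* solves 45.2 = 70.9 − 11.3·r*, so r* = (70.9 − 45.2)/11.3 ≈ 2.2743.
Excellent type's separating payoff: 70.9 − 5.5 × r* = 70.9 − 5.5 × (70.9 − 45.2)/11.3 = 70.9 − 141.35/11.3 ≈ 58.391.
Pooling payoff: 0.60 × 70.9 + 0.40 × 45.2 = 60.62.
Difference: 58.391 − 60.62 = -2.229, i.e. -2.2 to one decimal place.
The excellent type would prefer the pooling outcome.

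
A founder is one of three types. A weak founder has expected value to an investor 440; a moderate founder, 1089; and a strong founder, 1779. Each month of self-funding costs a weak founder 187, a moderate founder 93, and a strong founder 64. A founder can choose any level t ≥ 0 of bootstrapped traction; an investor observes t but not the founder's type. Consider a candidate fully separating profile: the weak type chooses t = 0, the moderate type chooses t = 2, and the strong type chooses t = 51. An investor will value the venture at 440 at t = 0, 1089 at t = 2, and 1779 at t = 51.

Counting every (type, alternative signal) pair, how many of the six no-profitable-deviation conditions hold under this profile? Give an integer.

3

Strong (own payoff 1779 − 64×51 = -1485): to t=0 gives 440 → profitable ✗; to t=2 gives 1089 − 64×2 = 961 → profitable ✗.
Weak (own payoff 440): to t=2 gives 1089 − 187×2 = 715 → profitable ✗; to t=51 gives 1779 − 187×51 = -7758 → no gain ✓.
Moderate (own payoff 1089 − 93×2 = 903): to t=0 gives 440 → no gain ✓; to t=51 gives 1779 − 93×51 = -2964 → no gain ✓.
3 of the 6 constraints hold; not an equilibrium.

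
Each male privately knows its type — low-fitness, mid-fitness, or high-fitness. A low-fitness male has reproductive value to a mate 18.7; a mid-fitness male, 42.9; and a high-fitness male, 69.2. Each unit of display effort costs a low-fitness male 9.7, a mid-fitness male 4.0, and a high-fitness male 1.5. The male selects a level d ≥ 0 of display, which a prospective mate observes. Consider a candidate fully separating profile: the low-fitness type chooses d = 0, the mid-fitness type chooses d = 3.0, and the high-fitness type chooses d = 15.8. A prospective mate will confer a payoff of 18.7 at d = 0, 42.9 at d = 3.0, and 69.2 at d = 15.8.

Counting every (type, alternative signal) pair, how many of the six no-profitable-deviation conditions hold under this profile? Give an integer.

High-fitness (own payoff 69.2 − 1.5×15.8 = 45.5): to d=0 gives 18.7 → no gain ✓; to d=3.0 gives 42.9 − 1.5×3.0 = 38.4 → no gain ✓.
Low-fitness (own payoff 18.7): to d=3.0 gives 42.9 − 9.7×3.0 = 13.8 → no gain ✓; to d=15.8 gives 69.2 − 9.7×15.8 = -84.06 → no gain ✓.
Mid-fitness (own payoff 42.9 − 4.0×3.0 = 30.9): to d=0 gives 18.7 → no gain ✓; to d=15.8 gives 69.2 − 4.0×15.8 = 6 → no gain ✓.
6 of the 6 constraints hold; this profile is a separating equilibrium.

6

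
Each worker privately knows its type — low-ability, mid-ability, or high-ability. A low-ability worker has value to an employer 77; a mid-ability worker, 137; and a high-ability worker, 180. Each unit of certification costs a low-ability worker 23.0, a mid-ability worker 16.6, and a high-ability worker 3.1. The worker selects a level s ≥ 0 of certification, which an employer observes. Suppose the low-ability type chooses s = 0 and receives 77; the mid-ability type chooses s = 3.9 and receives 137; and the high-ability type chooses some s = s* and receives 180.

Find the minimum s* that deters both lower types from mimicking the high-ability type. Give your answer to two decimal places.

Mid-ability type (on-path payoff 137 − 16.6×3.9 = 72.26) won't mimic when 72.26 ≥ 180 − 16.6·s*, i.e. s* ≥ 6.49.
Low-ability type (on-path payoff 77) won't mimic when 77 ≥ 180 − 23.0·s*, i.e. s* ≥ 4.48.
Both must hold, so s* = max(4.48, 6.49) = 6.49. The mid-ability type's constraint binds.

6.49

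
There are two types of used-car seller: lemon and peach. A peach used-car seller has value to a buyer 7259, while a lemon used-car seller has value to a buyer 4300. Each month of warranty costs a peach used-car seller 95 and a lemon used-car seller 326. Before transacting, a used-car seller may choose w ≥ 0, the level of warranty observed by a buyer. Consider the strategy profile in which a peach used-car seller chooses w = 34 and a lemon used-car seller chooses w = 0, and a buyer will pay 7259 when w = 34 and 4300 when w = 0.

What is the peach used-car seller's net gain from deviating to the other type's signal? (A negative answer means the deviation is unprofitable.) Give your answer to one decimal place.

271.0

Playing w = 34 the peach used-car seller receives 7259 − 95 × 34 = 4029.
Deviating to w = 0 yields 4300 instead.
Gain from deviating: 4300 − 4029 = 271.0.
The gain is positive, so the peach type's incentive-compatibility constraint is violated — this profile is not a separating equilibrium.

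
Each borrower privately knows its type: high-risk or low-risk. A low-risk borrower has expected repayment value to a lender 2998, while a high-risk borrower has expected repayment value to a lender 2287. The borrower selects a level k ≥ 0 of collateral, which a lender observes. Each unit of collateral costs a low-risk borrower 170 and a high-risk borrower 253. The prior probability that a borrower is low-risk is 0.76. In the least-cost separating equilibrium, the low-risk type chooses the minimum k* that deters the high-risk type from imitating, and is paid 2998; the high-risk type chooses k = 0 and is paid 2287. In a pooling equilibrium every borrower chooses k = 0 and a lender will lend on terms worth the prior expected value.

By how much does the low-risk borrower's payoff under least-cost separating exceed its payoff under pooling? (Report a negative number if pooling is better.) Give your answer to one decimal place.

Least-cost separating signal: k* solves 2287 = 2998 − 253·k*, so k* = (2998 − 2287)/253 ≈ 2.8103.
Low-risk type's separating payoff: 2998 − 170 × k* = 2998 − 170 × (2998 − 2287)/253 = 2998 − 120870/253 ≈ 2520.253.
Pooling payoff: 0.76 × 2998 + 0.24 × 2287 = 2827.36.
Difference: 2520.253 − 2827.36 = -307.107, i.e. -307.1 to one decimal place.
The low-risk type would prefer the pooling outcome.

-307.1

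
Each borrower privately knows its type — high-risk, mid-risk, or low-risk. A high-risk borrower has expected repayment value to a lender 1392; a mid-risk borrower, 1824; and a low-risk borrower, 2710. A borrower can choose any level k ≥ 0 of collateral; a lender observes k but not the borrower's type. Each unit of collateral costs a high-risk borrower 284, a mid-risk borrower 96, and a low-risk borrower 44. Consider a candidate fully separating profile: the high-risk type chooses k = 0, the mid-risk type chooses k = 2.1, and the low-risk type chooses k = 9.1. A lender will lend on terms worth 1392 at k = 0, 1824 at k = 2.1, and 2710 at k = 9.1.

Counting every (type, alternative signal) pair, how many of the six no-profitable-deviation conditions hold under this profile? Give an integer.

High-risk (own payoff 1392): to k=2.1 gives 1824 − 284×2.1 = 1227.6 → no gain ✓; to k=9.1 gives 2710 − 284×9.1 = 125.6 → no gain ✓.
Low-risk (own payoff 2710 − 44×9.1 = 2309.6): to k=0 gives 1392 → no gain ✓; to k=2.1 gives 1824 − 44×2.1 = 1731.6 → no gain ✓.
Mid-risk (own payoff 1824 − 96×2.1 = 1622.4): to k=0 gives 1392 → no gain ✓; to k=9.1 gives 2710 − 96×9.1 = 1836.4 → profitable ✗.
5 of the 6 constraints hold; not an equilibrium.

5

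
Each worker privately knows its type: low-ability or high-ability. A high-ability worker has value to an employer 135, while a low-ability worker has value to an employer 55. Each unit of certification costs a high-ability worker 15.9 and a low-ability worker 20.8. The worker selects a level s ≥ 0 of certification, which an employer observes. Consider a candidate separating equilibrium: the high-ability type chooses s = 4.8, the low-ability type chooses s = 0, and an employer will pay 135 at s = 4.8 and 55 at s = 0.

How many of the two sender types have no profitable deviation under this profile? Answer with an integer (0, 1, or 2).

Low-ability type: stay at 0 → 55; mimic → 135 − 20.8 × 4.8 = 35.16. IC holds (55 ≥ 35.16).
High-ability type: signal → 135 − 15.9 × 4.8 = 58.68; deviate to 0 → 55. IC holds (58.68 ≥ 55).
2 of 2 constraints hold, so this is a separating equilibrium.

2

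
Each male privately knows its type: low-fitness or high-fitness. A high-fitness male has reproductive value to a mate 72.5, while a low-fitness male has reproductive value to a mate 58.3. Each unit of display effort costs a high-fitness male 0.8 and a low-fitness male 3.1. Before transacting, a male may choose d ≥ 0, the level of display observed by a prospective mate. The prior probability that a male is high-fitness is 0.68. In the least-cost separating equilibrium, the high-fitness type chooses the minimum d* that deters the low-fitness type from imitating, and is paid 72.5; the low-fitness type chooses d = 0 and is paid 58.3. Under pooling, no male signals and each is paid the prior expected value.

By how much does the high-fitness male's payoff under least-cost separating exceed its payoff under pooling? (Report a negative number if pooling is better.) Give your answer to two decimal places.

Least-cost separating signal: d* solves 58.3 = 72.5 − 3.1·d*, so d* = (72.5 − 58.3)/3.1 ≈ 4.5806.
High-fitness type's separating payoff: 72.5 − 0.8 × d* = 72.5 − 0.8 × (72.5 − 58.3)/3.1 = 72.5 − 11.36/3.1 ≈ 68.8355.
Pooling payoff: 0.68 × 72.5 + 0.32 × 58.3 = 67.956.
Difference: 68.8355 − 67.956 = 0.8795, i.e. 0.88 to two decimal places.
The high-fitness type prefers to separate.

0.88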